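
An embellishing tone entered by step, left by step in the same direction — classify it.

Passing tone.

Approach: by step. Departure: by step, continuing in the same direction.
Stepwise on both sides with no change of direction means the note fills in the space between two different chord tones — a passing tone. (Had it turned back to its starting note it would be a neighbor tone instead.)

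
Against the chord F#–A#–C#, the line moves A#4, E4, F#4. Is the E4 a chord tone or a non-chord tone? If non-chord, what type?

The harmony at that moment is F# major triad (F#, A#, C#); E4 is not a chord tone.
It is approached by leap down from A#4 and left by step up to F#4.
Leap in, step out — an appoggiatura.

Non-chord tone — an appoggiatura.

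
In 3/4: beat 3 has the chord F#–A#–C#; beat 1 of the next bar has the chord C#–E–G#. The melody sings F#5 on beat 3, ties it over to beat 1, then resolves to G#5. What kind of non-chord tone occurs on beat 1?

The harmony at that moment is C# minor triad (C#, E, G#); F#5 is not a chord tone.
It is held over (the same pitch as the preceding F#5) and left by step up to G#5.
Held over from the previous chord and resolving up by step — a retardation.

Retardation.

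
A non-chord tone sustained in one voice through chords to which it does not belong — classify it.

Pedal tone.

Approach: none. Departure: none — a single pitch is sustained while the chords change around it, passing through harmonies that do not contain it.
No melodic motion at all; the dissonance is created entirely by the moving harmonies against the stationary note — a pedal tone (pedal point).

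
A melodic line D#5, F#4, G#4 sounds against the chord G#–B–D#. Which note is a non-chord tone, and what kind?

F#4 is an appoggiatura.

The harmony at that moment is G# minor triad (G#, B, D#); F#4 is not a chord tone.
It is approached by leap down from D#5 and left by step up to G#4.
Leap in, step out — an appoggiatura.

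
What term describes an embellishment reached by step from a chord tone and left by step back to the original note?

Neighbor tone.

Approach: by step. Departure: by step in the opposite direction, back to the starting pitch.
Stepwise on both sides but reversing to return to the same chord tone — a neighbor tone. (Had it continued onward in the same direction it would be a passing tone instead.)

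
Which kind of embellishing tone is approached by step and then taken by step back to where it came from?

Neighbor tone.

Approach: by step. Departure: by step in the opposite direction, back to the starting pitch.
Stepwise on both sides but reversing to return to the same chord tone — a neighbor tone. (Had it continued onward in the same direction it would be a passing tone instead.)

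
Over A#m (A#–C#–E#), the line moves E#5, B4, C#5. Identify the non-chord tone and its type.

B4 is an appoggiatura.

The harmony at that moment is A# minor triad (A#, C#, E#); B4 is not a chord tone.
It is approached by leap down from E#5 and left by step up to C#5.
Leap in, step out — an appoggiatura.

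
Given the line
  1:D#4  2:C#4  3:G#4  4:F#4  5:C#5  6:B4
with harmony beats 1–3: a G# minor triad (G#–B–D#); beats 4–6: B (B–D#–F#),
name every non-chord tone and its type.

The harmony at that moment is G# minor triad (G#, B, D#); C#4 is not a chord tone.
It is approached by step down from D#4 and left by leap up to G#4.
Step in, leap out — an escape tone.
The harmony at that moment is B major triad (B, D#, F#); C#5 is not a chord tone.
It is approached by leap up from F#4 and left by step down to B4.
Leap in, step out — an appoggiatura.

C#4 (beat 2) — escape tone; C#5 (beat 5) — appoggiatura.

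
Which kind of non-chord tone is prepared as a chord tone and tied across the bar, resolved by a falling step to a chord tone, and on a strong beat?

Approach: by preparation — the pitch is first a chord tone, then held (tied or repeated) while the harmony changes under it. Departure: down by step. Metric position: strong.
A prepared dissonance that resolves downward by step — a suspension. (The same figure resolving upward would be a retardation.)

Suspension.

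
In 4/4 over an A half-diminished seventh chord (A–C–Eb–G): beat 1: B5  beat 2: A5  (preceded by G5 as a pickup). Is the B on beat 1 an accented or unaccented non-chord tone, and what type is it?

Accented appoggiatura.

The harmony at that moment is A half-diminished seventh chord (A, C, Eb, G); B5 is not a chord tone.
It is approached by leap up from G5 and left by step down to A5.
Leap in, step out — an appoggiatura.
It falls on the downbeat, so it is accented.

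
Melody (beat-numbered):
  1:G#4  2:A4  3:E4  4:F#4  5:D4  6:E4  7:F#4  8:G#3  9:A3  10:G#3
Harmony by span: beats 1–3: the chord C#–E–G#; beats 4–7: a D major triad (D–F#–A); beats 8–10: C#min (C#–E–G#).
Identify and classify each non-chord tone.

The harmony at that moment is C# minor triad (C#, E, G#); A4 is not a chord tone.
It is approached by step up from G#4 and left by leap down to E4.
Step in, leap out — an escape tone.
The harmony at that moment is D major triad (D, F#, A); E4 is not a chord tone.
It is approached by step up from D4 and left by step up to F#4.
Step in, step out in the same direction — a passing tone.
The harmony at that moment is C# minor triad (C#, E, G#); A3 is not a chord tone.
It is approached by step up from G#3 and left by step down to G#3.
Step away and step back to the same note — a neighbor tone (upper neighbor).

A4 (beat 2) — escape tone; E4 (beat 6) — passing tone; A3 (beat 9) — neighbor tone.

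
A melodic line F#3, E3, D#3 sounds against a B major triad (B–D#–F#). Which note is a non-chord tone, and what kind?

The harmony at that moment is B major triad (B, D#, F#); E3 is not a chord tone.
It is approached by step down from F#3 and left by step down to D#3.
Step in, step out in the same direction — a passing tone.

E3 is a passing tone.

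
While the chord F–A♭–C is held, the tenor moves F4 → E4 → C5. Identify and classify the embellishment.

The harmony at that moment is F minor triad (F, A♭, C); E4 is not a chord tone.
It is approached by step down from F4 and left by leap up to C5.
Step in, leap out — an escape tone.

E4 is an escape tone.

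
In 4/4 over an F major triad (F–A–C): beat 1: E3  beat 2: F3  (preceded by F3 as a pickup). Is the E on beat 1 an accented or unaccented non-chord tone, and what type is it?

Accented neighbor tone.

The harmony at that moment is F major triad (F, A, C); E3 is not a chord tone.
It is approached by step down from F3 and left by step up to F3.
Step away and step back to the same note — a neighbor tone (lower neighbor).
It falls on the downbeat, so it is accented.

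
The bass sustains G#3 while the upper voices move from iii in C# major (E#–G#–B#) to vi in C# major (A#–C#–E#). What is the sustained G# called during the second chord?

The harmony at that moment is A# minor triad (A#, C#, E#); G#3 is not a chord tone.
It is held over (the same pitch as the preceding G#3) and then sustained as the same pitch into the next harmony.
Sustained through a change of harmony — a pedal tone.

Pedal tone (pedal point).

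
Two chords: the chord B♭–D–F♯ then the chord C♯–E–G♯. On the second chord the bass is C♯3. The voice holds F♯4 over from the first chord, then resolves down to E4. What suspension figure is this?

4–3 suspension.

At the second chord the bass is C♯3. The suspended F♯4 lies a fourth above the bass; after resolving down by step to E4, the interval above the bass becomes a third.
Suspension figures are named by those two intervals: 4–3.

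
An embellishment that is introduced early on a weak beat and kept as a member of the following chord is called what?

Approach: ahead of the chord change (typically by step), so it is dissonant against the current harmony. Departure: none — the same pitch is restated or held and is a chord tone of the new harmony.
Dissonant first, consonant once the harmony catches up: the note simply arrives early — an anticipation. (The reverse timing, consonant first and dissonant after the change, would be a suspension or retardation.)

Anticipation.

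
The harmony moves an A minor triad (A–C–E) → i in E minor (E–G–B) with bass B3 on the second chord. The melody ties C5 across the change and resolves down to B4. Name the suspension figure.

At the second chord the bass is B3. The suspended C5 lies a ninth above the bass; after resolving down by step to B4, the interval above the bass becomes an octave.
Suspension figures are named by those two intervals: 9–8.

9–8 suspension.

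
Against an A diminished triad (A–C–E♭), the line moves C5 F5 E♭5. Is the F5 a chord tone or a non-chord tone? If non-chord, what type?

Non-chord tone — an appoggiatura.

The harmony at that moment is A diminished triad (A, C, E♭); F5 is not a chord tone.
It is approached by leap up from C5 and left by step down to E♭5.
Leap in, step out — an appoggiatura.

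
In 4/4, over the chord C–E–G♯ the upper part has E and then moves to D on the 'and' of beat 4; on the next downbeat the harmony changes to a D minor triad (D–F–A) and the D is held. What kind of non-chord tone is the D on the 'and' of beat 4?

Anticipation.

The harmony at that moment is C augmented triad (C, E, G♯); D is not a chord tone.
It is approached by step down from E and then sustained as the same pitch into the next harmony.
Arriving early and becoming a chord tone when the harmony changes — an anticipation.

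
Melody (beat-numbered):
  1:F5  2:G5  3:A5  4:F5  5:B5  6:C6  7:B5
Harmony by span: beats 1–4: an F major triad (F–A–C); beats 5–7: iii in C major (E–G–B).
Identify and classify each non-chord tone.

G5 (beat 2) — passing tone; C6 (beat 6) — neighbor tone.

The harmony at that moment is F major triad (F, A, C); G5 is not a chord tone.
It is approached by step up from F5 and left by step up to A5.
Step in, step out in the same direction — a passing tone.
The harmony at that moment is E minor triad (E, G, B); C6 is not a chord tone.
It is approached by step up from B5 and left by step down to B5.
Step away and step back to the same note — a neighbor tone (upper neighbor).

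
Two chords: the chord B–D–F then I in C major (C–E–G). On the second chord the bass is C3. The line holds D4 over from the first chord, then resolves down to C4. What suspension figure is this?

At the second chord the bass is C3. The suspended D4 lies a ninth above the bass; after resolving down by step to C4, the interval above the bass becomes an octave.
Suspension figures are named by those two intervals: 9–8.

9–8 suspension.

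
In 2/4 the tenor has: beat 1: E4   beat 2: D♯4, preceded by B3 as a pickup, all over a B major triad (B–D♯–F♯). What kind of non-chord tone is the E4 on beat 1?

Appoggiatura.

The harmony at that moment is B major triad (B, D♯, F♯); E4 is not a chord tone.
It is approached by leap up from B3 and left by step down to D♯4.
Leap in, step out, metrically accented — an appoggiatura.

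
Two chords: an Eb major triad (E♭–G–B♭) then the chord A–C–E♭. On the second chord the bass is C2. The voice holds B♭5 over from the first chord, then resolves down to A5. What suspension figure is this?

7–6 suspension.

At the second chord the bass is C2. The suspended B♭5 lies a seventh above the bass; after resolving down by step to A5, the interval above the bass becomes a sixth.
Suspension figures are named by those two intervals: 7–6.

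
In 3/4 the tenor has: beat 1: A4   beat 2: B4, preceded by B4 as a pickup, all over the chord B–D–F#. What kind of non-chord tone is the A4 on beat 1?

The harmony at that moment is B minor triad (B, D, F#); A4 is not a chord tone.
It is approached by step down from B4 and left by step up to B4.
Step away and step back to the same note — a neighbor tone (lower neighbor).

Lower neighbor tone.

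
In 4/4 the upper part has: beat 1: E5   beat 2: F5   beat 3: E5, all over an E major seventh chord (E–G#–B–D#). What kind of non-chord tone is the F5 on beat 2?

Upper neighbor tone.

The harmony at that moment is E major seventh chord (E, G#, B, D#); F5 is not a chord tone.
It is approached by step up from E5 and left by step down to E5.
Step away and step back to the same note — a neighbor tone (upper neighbor).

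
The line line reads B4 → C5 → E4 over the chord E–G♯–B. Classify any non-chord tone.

C5 is an escape tone.

The harmony at that moment is E major triad (E, G♯, B); C5 is not a chord tone.
It is approached by step up from B4 and left by leap down to E4.
Step in, leap out — an escape tone.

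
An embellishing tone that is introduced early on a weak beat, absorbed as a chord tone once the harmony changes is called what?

Approach: ahead of the chord change (typically by step), so it is dissonant against the current harmony. Departure: none — the same pitch is restated or held and is a chord tone of the new harmony.
Dissonant first, consonant once the harmony catches up: the note simply arrives early — an anticipation. (The reverse timing, consonant first and dissonant after the change, would be a suspension or retardation.)

Anticipation.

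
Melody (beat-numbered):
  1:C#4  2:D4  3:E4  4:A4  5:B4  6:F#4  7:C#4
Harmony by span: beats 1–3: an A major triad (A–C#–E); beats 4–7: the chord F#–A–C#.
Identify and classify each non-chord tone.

D4 (beat 2) — passing tone; B4 (beat 5) — escape tone.

The harmony at that moment is A major triad (A, C#, E); D4 is not a chord tone.
It is approached by step up from C#4 and left by step up to E4.
Step in, step out in the same direction — a passing tone.
The harmony at that moment is F# minor triad (F#, A, C#); B4 is not a chord tone.
It is approached by step up from A4 and left by leap down to F#4.
Step in, leap out — an escape tone.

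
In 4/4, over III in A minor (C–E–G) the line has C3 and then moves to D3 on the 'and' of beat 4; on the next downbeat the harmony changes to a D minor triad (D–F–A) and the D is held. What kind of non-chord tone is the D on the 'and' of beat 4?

The harmony at that moment is C major triad (C, E, G); D3 is not a chord tone.
It is approached by step up from C3 and then sustained as the same pitch into the next harmony.
Arriving early and becoming a chord tone when the harmony changes — an anticipation.

Anticipation.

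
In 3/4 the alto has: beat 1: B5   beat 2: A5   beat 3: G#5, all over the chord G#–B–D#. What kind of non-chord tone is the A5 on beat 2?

Passing tone.

The harmony at that moment is G# minor triad (G#, B, D#); A5 is not a chord tone.
It is approached by step down from B5 and left by step down to G#5.
Step in, step out in the same direction — a passing tone.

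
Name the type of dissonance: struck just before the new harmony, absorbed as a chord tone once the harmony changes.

Approach: ahead of the chord change (typically by step), so it is dissonant against the current harmony. Departure: none — the same pitch is restated or held and is a chord tone of the new harmony.
Dissonant first, consonant once the harmony catches up: the note simply arrives early — an anticipation. (The reverse timing, consonant first and dissonant after the change, would be a suspension or retardation.)

Anticipation.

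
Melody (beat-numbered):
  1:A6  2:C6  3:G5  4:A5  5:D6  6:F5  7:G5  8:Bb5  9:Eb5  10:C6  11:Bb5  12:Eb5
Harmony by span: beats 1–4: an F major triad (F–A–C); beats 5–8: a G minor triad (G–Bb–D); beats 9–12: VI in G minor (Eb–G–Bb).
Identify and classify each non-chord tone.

The harmony at that moment is F major triad (F, A, C); G5 is not a chord tone.
It is approached by leap down from C6 and left by step up to A5.
Leap in, step out — an appoggiatura.
The harmony at that moment is G minor triad (G, Bb, D); F5 is not a chord tone.
It is approached by leap down from D6 and left by step up to G5.
Leap in, step out — an appoggiatura.
The harmony at that moment is Eb major triad (Eb, G, Bb); C6 is not a chord tone.
It is approached by leap up from Eb5 and left by step down to Bb5.
Leap in, step out — an appoggiatura.

G5 (beat 3) — appoggiatura; F5 (beat 6) — appoggiatura; C6 (beat 10) — appoggiatura.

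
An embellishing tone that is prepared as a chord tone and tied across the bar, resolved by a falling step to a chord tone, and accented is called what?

Approach: by preparation — the pitch is first a chord tone, then held (tied or repeated) while the harmony changes under it. Departure: down by step. Metric position: strong.
A prepared dissonance that resolves downward by step — a suspension. (The same figure resolving upward would be a retardation.)

Suspension.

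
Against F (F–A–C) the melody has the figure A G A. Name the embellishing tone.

G is a neighbor tone.

The harmony at that moment is F major triad (F, A, C); G is not a chord tone.
It is approached by step down from A and left by step up to A.
Step away and step back to the same note — a neighbor tone (lower neighbor).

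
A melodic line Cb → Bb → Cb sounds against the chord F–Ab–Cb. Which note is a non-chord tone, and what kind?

The harmony at that moment is F diminished triad (F, Ab, Cb); Bb is not a chord tone.
It is approached by step down from Cb and left by step up to Cb.
Step away and step back to the same note — a neighbor tone (lower neighbor).

Bb is a neighbor tone.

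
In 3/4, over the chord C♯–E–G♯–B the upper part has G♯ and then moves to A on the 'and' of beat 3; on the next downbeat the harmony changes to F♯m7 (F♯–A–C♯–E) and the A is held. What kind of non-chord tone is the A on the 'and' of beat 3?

Anticipation.

The harmony at that moment is C♯ minor seventh chord (C♯, E, G♯, B); A is not a chord tone.
It is approached by step up from G♯ and then sustained as the same pitch into the next harmony.
Arriving early and becoming a chord tone when the harmony changes — an anticipation.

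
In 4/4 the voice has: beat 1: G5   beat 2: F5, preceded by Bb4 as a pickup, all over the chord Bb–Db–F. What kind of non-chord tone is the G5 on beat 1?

Appoggiatura.

The harmony at that moment is Bb minor triad (Bb, Db, F); G5 is not a chord tone.
It is approached by leap up from Bb4 and left by step down to F5.
Leap in, step out, metrically accented — an appoggiatura.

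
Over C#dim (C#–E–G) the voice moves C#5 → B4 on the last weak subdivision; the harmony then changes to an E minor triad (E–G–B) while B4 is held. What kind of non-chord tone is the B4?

B4 is an anticipation.

The harmony at that moment is C# diminished triad (C#, E, G); B4 is not a chord tone.
It is approached by step down from C#5 and then sustained as the same pitch into the next harmony.
Arriving early and becoming a chord tone when the harmony changes — an anticipation.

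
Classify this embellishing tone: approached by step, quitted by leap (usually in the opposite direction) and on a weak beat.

Escape tone.

Approach: by step. Departure: by leap. Metric position: weak.
Step in, leap out, from a weak position — an escape tone (échappée). (It is the mirror image of the appoggiatura, which leaps in and steps out on a strong beat.)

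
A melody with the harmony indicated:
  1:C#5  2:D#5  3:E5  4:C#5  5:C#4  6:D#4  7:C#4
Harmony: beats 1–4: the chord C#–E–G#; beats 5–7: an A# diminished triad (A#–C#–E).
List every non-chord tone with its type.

D#5 (beat 2) — passing tone; D#4 (beat 6) — neighbor tone.

The harmony at that moment is C# minor triad (C#, E, G#); D#5 is not a chord tone.
It is approached by step up from C#5 and left by step up to E5.
Step in, step out in the same direction — a passing tone.
The harmony at that moment is A# diminished triad (A#, C#, E); D#4 is not a chord tone.
It is approached by step up from C#4 and left by step down to C#4.
Step away and step back to the same note — a neighbor tone (upper neighbor).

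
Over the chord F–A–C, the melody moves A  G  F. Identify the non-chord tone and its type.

The harmony at that moment is F major triad (F, A, C); G is not a chord tone.
It is approached by step down from A and left by step down to F.
Step in, step out in the same direction — a passing tone.

G is a passing tone.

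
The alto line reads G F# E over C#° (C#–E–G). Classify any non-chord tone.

The harmony at that moment is C# diminished triad (C#, E, G); F# is not a chord tone.
It is approached by step down from G and left by step down to E.
Step in, step out in the same direction — a passing tone.

F# is a passing tone.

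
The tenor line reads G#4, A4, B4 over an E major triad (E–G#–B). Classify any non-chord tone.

A4 is a passing tone.

The harmony at that moment is E major triad (E, G#, B); A4 is not a chord tone.
It is approached by step up from G#4 and left by step up to B4.
Step in, step out in the same direction — a passing tone.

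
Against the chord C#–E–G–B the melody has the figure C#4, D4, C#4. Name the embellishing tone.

The harmony at that moment is C# half-diminished seventh chord (C#, E, G, B); D4 is not a chord tone.
It is approached by step up from C#4 and left by step down to C#4.
Step away and step back to the same note — a neighbor tone (upper neighbor).

D4 is a neighbor tone.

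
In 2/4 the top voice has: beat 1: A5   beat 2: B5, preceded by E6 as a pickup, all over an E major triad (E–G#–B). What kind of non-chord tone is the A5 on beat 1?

The harmony at that moment is E major triad (E, G#, B); A5 is not a chord tone.
It is approached by leap down from E6 and left by step up to B5.
Leap in, step out, metrically accented — an appoggiatura.

Appoggiatura.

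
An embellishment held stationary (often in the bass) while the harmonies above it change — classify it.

Pedal tone.

Approach: none. Departure: none — a single pitch is sustained while the chords change around it, passing through harmonies that do not contain it.
No melodic motion at all; the dissonance is created entirely by the moving harmonies against the stationary note — a pedal tone (pedal point).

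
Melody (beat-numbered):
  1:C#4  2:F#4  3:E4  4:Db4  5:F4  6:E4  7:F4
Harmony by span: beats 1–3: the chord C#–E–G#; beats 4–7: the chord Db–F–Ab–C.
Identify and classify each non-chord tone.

F#4 (beat 2) — appoggiatura; E4 (beat 6) — neighbor tone.

The harmony at that moment is C# minor triad (C#, E, G#); F#4 is not a chord tone.
It is approached by leap up from C#4 and left by step down to E4.
Leap in, step out — an appoggiatura.
The harmony at that moment is Db major seventh chord (Db, F, Ab, C); E4 is not a chord tone.
It is approached by step down from F4 and left by step up to F4.
Step away and step back to the same note — a neighbor tone (lower neighbor).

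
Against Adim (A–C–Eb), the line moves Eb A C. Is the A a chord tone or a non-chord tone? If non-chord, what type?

A diminished triad contains A, C, Eb; A is the root, so it is a chord tone.

Chord tone (the root of A diminished triad).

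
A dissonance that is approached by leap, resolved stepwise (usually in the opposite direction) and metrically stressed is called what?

Approach: by leap. Departure: by step. Metric position: strong.
Leap in, step out, in a metrically strong position — an appoggiatura. (It is the mirror image of the escape tone, which steps in and leaps out from a weak position.)

Appoggiatura.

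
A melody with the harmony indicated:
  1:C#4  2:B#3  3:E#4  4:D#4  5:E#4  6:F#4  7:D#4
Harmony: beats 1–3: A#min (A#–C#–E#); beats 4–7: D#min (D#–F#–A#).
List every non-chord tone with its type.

B#3 (beat 2) — escape tone; E#4 (beat 5) — passing tone.

The harmony at that moment is A# minor triad (A#, C#, E#); B#3 is not a chord tone.
It is approached by step down from C#4 and left by leap up to E#4.
Step in, leap out — an escape tone.
The harmony at that moment is D# minor triad (D#, F#, A#); E#4 is not a chord tone.
It is approached by step up from D#4 and left by step up to F#4.
Step in, step out in the same direction — a passing tone.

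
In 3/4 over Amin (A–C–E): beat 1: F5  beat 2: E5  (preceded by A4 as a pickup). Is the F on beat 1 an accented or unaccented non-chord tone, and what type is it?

Accented appoggiatura.

The harmony at that moment is A minor triad (A, C, E); F5 is not a chord tone.
It is approached by leap up from A4 and left by step down to E5.
Leap in, step out — an appoggiatura.
It falls on the downbeat, so it is accented.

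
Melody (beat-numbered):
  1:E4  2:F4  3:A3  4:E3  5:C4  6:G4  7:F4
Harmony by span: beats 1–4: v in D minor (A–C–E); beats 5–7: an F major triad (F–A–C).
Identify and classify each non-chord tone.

The harmony at that moment is A minor triad (A, C, E); F4 is not a chord tone.
It is approached by step up from E4 and left by leap down to A3.
Step in, leap out — an escape tone.
The harmony at that moment is F major triad (F, A, C); G4 is not a chord tone.
It is approached by leap up from C4 and left by step down to F4.
Leap in, step out — an appoggiatura.

F4 (beat 2) — escape tone; G4 (beat 6) — appoggiatura.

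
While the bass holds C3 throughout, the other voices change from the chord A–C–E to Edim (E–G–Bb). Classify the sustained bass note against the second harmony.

Pedal tone (pedal point).

The harmony at that moment is E diminished triad (E, G, Bb); C3 is not a chord tone.
It is held over (the same pitch as the preceding C3) and then sustained as the same pitch into the next harmony.
Sustained through a change of harmony — a pedal tone.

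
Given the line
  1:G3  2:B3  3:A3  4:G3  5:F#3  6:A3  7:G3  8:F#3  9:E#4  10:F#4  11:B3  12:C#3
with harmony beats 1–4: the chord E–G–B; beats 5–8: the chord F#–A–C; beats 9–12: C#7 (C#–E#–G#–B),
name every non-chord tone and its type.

The harmony at that moment is E minor triad (E, G, B); A3 is not a chord tone.
It is approached by step down from B3 and left by step down to G3.
Step in, step out in the same direction — a passing tone.
The harmony at that moment is F# diminished triad (F#, A, C); G3 is not a chord tone.
It is approached by step down from A3 and left by step down to F#3.
Step in, step out in the same direction — a passing tone.
The harmony at that moment is C# dominant seventh chord (C#, E#, G#, B); F#4 is not a chord tone.
It is approached by step up from E#4 and left by leap down to B3.
Step in, leap out — an escape tone.

A3 (beat 3) — passing tone; G3 (beat 7) — passing tone; F#4 (beat 10) — escape tone.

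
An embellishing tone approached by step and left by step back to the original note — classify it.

Neighbor tone.

Approach: by step. Departure: by step in the opposite direction, back to the starting pitch.
Stepwise on both sides but reversing to return to the same chord tone — a neighbor tone. (Had it continued onward in the same direction it would be a passing tone instead.)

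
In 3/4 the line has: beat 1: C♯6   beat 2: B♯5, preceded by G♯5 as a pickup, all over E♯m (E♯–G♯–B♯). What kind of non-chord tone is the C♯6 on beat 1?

Appoggiatura.

The harmony at that moment is E♯ minor triad (E♯, G♯, B♯); C♯6 is not a chord tone.
It is approached by leap up from G♯5 and left by step down to B♯5.
Leap in, step out, metrically accented — an appoggiatura.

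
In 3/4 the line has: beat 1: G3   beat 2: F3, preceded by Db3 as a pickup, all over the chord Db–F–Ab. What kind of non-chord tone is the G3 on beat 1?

Appoggiatura.

The harmony at that moment is Db major triad (Db, F, Ab); G3 is not a chord tone.
It is approached by leap up from Db3 and left by step down to F3.
Leap in, step out, metrically accented — an appoggiatura.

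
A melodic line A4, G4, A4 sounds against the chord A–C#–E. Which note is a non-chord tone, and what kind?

G4 is a neighbor tone.

The harmony at that moment is A major triad (A, C#, E); G4 is not a chord tone.
It is approached by step down from A4 and left by step up to A4.
Step away and step back to the same note — a neighbor tone (lower neighbor).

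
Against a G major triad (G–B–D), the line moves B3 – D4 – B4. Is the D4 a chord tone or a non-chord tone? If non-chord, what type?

Chord tone (the fifth of G major triad).

G major triad contains G, B, D; D is the fifth, so it is a chord tone.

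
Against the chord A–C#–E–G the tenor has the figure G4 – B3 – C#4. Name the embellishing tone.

The harmony at that moment is A dominant seventh chord (A, C#, E, G); B3 is not a chord tone.
It is approached by leap down from G4 and left by step up to C#4.
Leap in, step out — an appoggiatura.

B3 is an appoggiatura.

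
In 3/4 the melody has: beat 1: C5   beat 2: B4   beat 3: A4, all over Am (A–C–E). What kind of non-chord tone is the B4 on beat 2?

The harmony at that moment is A minor triad (A, C, E); B4 is not a chord tone.
It is approached by step down from C5 and left by step down to A4.
Step in, step out in the same direction — a passing tone.

Passing tone.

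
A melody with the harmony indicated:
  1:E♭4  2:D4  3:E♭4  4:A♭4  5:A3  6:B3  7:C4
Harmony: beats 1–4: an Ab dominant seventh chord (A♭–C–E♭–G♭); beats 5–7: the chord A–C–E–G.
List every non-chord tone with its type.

The harmony at that moment is A♭ dominant seventh chord (A♭, C, E♭, G♭); D4 is not a chord tone.
It is approached by step down from E♭4 and left by step up to E♭4.
Step away and step back to the same note — a neighbor tone (lower neighbor).
The harmony at that moment is A minor seventh chord (A, C, E, G); B3 is not a chord tone.
It is approached by step up from A3 and left by step up to C4.
Step in, step out in the same direction — a passing tone.

D4 (beat 2) — neighbor tone; B3 (beat 6) — passing tone.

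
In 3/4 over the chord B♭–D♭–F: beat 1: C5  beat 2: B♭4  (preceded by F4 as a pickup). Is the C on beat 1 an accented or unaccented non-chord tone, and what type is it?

Accented appoggiatura.

The harmony at that moment is B♭ minor triad (B♭, D♭, F); C5 is not a chord tone.
It is approached by leap up from F4 and left by step down to B♭4.
Leap in, step out — an appoggiatura.
It falls on the downbeat, so it is accented.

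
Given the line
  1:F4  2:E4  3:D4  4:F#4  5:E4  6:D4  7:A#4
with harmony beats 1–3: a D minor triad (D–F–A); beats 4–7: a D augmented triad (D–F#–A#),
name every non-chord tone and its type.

E4 (beat 2) — passing tone; E4 (beat 5) — passing tone.

The harmony at that moment is D minor triad (D, F, A); E4 is not a chord tone.
It is approached by step down from F4 and left by step down to D4.
Step in, step out in the same direction — a passing tone.
The harmony at that moment is D augmented triad (D, F#, A#); E4 is not a chord tone.
It is approached by step down from F#4 and left by step down to D4.
Step in, step out in the same direction — a passing tone.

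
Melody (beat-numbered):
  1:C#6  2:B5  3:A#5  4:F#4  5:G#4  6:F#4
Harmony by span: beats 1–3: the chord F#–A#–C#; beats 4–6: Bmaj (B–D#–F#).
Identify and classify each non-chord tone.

The harmony at that moment is F# major triad (F#, A#, C#); B5 is not a chord tone.
It is approached by step down from C#6 and left by step down to A#5.
Step in, step out in the same direction — a passing tone.
The harmony at that moment is B major triad (B, D#, F#); G#4 is not a chord tone.
It is approached by step up from F#4 and left by step down to F#4.
Step away and step back to the same note — a neighbor tone (upper neighbor).

B5 (beat 2) — passing tone; G#4 (beat 5) — neighbor tone.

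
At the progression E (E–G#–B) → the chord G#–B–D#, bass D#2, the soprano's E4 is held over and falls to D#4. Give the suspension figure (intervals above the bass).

At the second chord the bass is D#2. The suspended E4 lies a ninth above the bass; after resolving down by step to D#4, the interval above the bass becomes an octave.
Suspension figures are named by those two intervals: 9–8.

9–8 suspension.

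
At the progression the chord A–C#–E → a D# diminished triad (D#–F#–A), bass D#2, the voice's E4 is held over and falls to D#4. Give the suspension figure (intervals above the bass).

9–8 suspension.

At the second chord the bass is D#2. The suspended E4 lies a ninth above the bass; after resolving down by step to D#4, the interval above the bass becomes an octave.
Suspension figures are named by those two intervals: 9–8.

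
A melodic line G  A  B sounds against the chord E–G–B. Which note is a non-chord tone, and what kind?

A is a passing tone.

The harmony at that moment is E minor triad (E, G, B); A is not a chord tone.
It is approached by step up from G and left by step up to B.
Step in, step out in the same direction — a passing tone.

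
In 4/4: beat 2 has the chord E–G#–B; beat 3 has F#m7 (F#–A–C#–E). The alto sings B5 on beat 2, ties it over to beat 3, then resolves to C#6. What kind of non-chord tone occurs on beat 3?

The harmony at that moment is F# minor seventh chord (F#, A, C#, E); B5 is not a chord tone.
It is held over (the same pitch as the preceding B5) and left by step up to C#6.
Held over from the previous chord and resolving up by step — a retardation.

Retardation.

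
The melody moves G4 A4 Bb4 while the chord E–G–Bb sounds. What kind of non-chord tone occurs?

The harmony at that moment is E diminished triad (E, G, Bb); A4 is not a chord tone.
It is approached by step up from G4 and left by step up to Bb4.
Step in, step out in the same direction — a passing tone.

A4 is a passing tone.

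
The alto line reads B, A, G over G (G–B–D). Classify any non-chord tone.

A is a passing tone.

The harmony at that moment is G major triad (G, B, D); A is not a chord tone.
It is approached by step down from B and left by step down to G.
Step in, step out in the same direction — a passing tone.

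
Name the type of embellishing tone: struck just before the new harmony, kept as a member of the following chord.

Approach: ahead of the chord change (typically by step), so it is dissonant against the current harmony. Departure: none — the same pitch is restated or held and is a chord tone of the new harmony.
Dissonant first, consonant once the harmony catches up: the note simply arrives early — an anticipation. (The reverse timing, consonant first and dissonant after the change, would be a suspension or retardation.)

Anticipation.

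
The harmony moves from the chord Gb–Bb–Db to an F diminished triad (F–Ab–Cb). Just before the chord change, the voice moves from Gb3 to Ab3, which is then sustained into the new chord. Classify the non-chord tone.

Ab3 is an anticipation.

The harmony at that moment is Gb major triad (Gb, Bb, Db); Ab3 is not a chord tone.
It is approached by step up from Gb3 and then sustained as the same pitch into the next harmony.
Arriving early and becoming a chord tone when the harmony changes — an anticipation.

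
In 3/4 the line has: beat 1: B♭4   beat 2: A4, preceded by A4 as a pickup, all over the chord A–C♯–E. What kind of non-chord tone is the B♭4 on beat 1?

The harmony at that moment is A major triad (A, C♯, E); B♭4 is not a chord tone.
It is approached by step up from A4 and left by step down to A4.
Step away and step back to the same note — a neighbor tone (upper neighbor).

Upper neighbor tone.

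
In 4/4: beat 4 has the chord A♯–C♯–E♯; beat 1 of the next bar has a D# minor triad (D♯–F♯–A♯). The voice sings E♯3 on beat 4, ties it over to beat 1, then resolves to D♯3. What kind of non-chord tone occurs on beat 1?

Suspension.

The harmony at that moment is D♯ minor triad (D♯, F♯, A♯); E♯3 is not a chord tone.
It is held over (the same pitch as the preceding E♯3) and left by step down to D♯3.
Held over from the previous chord and resolving down by step — a suspension.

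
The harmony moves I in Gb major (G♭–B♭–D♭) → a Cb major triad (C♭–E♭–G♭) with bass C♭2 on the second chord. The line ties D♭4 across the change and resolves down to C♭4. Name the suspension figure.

9–8 suspension.

At the second chord the bass is C♭2. The suspended D♭4 lies a ninth above the bass; after resolving down by step to C♭4, the interval above the bass becomes an octave.
Suspension figures are named by those two intervals: 9–8.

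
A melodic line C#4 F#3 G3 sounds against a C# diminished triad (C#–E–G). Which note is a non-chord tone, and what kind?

The harmony at that moment is C# diminished triad (C#, E, G); F#3 is not a chord tone.
It is approached by leap down from C#4 and left by step up to G3.
Leap in, step out — an appoggiatura.

F#3 is an appoggiatura.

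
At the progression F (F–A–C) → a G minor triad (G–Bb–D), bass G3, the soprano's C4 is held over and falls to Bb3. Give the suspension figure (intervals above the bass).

4–3 suspension.

At the second chord the bass is G3. The suspended C4 lies a fourth above the bass; after resolving down by step to Bb3, the interval above the bass becomes a third.
Suspension figures are named by those two intervals: 4–3.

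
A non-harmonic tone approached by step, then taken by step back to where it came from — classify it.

Approach: by step. Departure: by step in the opposite direction, back to the starting pitch.
Stepwise on both sides but reversing to return to the same chord tone — a neighbor tone. (Had it continued onward in the same direction it would be a passing tone instead.)

Neighbor tone.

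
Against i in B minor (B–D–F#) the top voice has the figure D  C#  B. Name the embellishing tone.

The harmony at that moment is B minor triad (B, D, F#); C# is not a chord tone.
It is approached by step down from D and left by step down to B.
Step in, step out in the same direction — a passing tone.

C# is a passing tone.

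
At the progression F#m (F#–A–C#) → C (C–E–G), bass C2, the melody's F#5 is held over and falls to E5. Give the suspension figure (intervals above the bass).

4–3 suspension.

At the second chord the bass is C2. The suspended F#5 lies a fourth above the bass; after resolving down by step to E5, the interval above the bass becomes a third.
Suspension figures are named by those two intervals: 4–3.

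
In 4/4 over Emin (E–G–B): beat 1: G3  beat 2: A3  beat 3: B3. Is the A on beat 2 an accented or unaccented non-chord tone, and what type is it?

The harmony at that moment is E minor triad (E, G, B); A3 is not a chord tone.
It is approached by step up from G3 and left by step up to B3.
Step in, step out in the same direction — a passing tone.
It falls on a weak beat, so it is unaccented.

Unaccented passing tone.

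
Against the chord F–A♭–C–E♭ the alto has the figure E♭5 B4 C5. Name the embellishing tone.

B4 is an appoggiatura.

The harmony at that moment is F minor seventh chord (F, A♭, C, E♭); B4 is not a chord tone.
It is approached by leap down from E♭5 and left by step up to C5.
Leap in, step out — an appoggiatura.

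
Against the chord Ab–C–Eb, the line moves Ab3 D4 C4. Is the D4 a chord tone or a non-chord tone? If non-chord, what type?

Non-chord tone — an appoggiatura.

The harmony at that moment is Ab major triad (Ab, C, Eb); D4 is not a chord tone.
It is approached by leap up from Ab3 and left by step down to C4.
Leap in, step out — an appoggiatura.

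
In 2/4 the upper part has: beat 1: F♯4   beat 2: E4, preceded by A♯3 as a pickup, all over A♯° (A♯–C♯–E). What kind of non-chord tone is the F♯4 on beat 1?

The harmony at that moment is A♯ diminished triad (A♯, C♯, E); F♯4 is not a chord tone.
It is approached by leap up from A♯3 and left by step down to E4.
Leap in, step out, metrically accented — an appoggiatura.

Appoggiatura.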